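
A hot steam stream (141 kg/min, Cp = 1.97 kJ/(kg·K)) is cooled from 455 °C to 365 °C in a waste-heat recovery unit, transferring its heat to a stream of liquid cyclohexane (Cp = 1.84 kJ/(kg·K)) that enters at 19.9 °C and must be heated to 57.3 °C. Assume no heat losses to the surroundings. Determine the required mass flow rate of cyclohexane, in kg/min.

ṁ_c = 363 kg/min

Heat released by hot stream: Q = 141 × 1.97 × (455 − 365) = 24999 kJ/min
Energy balance on cold side (adiabatic exchanger): Q = ṁ_c·Cp_c·(T_c,out − T_c,in)
ṁ_c = 24999 / [1.84 × (57.3 − 19.9)] = 363.28 kg/min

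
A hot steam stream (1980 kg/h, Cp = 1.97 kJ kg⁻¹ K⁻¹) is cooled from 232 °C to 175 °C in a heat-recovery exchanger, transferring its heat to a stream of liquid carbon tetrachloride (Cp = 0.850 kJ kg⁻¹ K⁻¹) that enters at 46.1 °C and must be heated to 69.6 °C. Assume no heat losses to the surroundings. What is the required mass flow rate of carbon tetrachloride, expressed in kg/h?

ṁ_c = 11100 kg/h

Heat released by hot stream: Q = 1980 × 1.97 × (232 − 175) = 222330 kJ/h
Energy balance on cold side (adiabatic exchanger): Q = ṁ_c·Cp_c·(T_c,out − T_c,in)
ṁ_c = 222330 / [0.850 × (69.6 − 46.1)] = 11131 kg/h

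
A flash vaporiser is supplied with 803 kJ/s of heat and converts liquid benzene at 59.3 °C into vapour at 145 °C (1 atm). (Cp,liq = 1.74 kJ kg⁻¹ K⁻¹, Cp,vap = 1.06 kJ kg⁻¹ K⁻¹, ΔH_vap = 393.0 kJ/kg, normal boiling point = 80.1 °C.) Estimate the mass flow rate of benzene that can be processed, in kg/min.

Δh = 1.74×(80.1−59.3) + 393.0 + 1.06×(145−80.1) = 497.99 kJ/kg
Q = 803 kJ/s = 803 kJ/s = 48180 kJ/min
ṁ = Q/Δh = 48180 / 497.99 = 96.75 kg/min

ṁ = 96.7 kg/min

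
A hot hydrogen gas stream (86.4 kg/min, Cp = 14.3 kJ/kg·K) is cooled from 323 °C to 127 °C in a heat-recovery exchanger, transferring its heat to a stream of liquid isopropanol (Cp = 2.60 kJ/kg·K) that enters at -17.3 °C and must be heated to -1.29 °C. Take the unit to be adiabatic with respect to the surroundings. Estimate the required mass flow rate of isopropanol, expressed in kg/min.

ṁ_c = 5820 kg/min

Heat released by hot stream: Q = 86.4 × 14.3 × (323 − 127) = 242160 kJ/min
Energy balance on cold side (adiabatic exchanger): Q = ṁ_c·Cp_c·(T_c,out − T_c,in)
ṁ_c = 242160 / [2.60 × (-1.29 − -17.3)] = 5817.6 kg/min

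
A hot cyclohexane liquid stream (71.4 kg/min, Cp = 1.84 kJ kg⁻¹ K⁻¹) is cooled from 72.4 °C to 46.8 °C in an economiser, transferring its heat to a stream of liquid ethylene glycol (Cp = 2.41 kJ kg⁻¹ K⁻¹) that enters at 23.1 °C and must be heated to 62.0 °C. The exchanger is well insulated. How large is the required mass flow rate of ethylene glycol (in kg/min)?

ṁ_c = 35.9 kg/min

Heat released by hot stream: Q = 71.4 × 1.84 × (72.4 − 46.8) = 3363.2 kJ/min
Energy balance on cold side (adiabatic exchanger): Q = ṁ_c·Cp_c·(T_c,out − T_c,in)
ṁ_c = 3363.2 / [2.41 × (62.0 − 23.1)] = 35.875 kg/min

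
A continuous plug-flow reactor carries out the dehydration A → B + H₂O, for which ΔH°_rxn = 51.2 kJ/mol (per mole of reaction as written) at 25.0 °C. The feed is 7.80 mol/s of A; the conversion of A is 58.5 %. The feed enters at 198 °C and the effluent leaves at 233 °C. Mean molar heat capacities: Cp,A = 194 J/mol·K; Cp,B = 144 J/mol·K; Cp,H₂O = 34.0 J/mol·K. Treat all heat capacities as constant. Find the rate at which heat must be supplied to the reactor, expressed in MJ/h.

Extent of reaction ξ = 0.585 × 7.80 = 4.563 mol/s
Reaction term: ξ·ΔH°_rxn = 4.563 × 51.2 = 233.63 kJ/s
Sensible, feed 198→25 °C: -261.78 kJ/s
Outlet flows (mol/s): A 3.237, B 4.563, H₂O 4.563
Sensible, products 25→233 °C: 299.56 kJ/s
Q = ΔH = 271.4 kJ/s = 271.4 kW
Heat supplied = 977.05 MJ/h

Q_in = 977 MJ/h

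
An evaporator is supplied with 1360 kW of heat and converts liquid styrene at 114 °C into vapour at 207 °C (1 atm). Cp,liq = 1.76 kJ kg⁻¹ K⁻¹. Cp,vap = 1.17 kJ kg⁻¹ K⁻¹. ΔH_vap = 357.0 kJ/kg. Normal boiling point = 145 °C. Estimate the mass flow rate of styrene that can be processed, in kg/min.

ṁ = 169 kg/min

Δh = 1.76×(145−114) + 357.0 + 1.17×(207−145) = 484.1 kJ/kg
Q = 1360 kW = 1360 kJ/s = 81600 kJ/min
ṁ = Q/Δh = 81600 / 484.1 = 168.56 kg/min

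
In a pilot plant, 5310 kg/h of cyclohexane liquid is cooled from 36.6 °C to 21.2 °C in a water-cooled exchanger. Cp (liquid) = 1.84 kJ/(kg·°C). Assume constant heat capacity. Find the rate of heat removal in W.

Q = ṁ·Cp·ΔT = 5310 × 1.84 × (21.2 − 36.6) = -150460 kJ/h
Converting: 150460 / 3600 s = 41.796 kW
Cooling duty = 41796 W

Q_c = 41800 W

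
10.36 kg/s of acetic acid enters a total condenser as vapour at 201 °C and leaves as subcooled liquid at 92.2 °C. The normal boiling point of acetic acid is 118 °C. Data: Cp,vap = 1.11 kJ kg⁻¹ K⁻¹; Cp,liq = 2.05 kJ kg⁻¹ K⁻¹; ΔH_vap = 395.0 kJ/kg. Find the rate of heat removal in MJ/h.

Q_c = 20100 MJ/h

vapour 201→118 °C: -92.13 kJ/kg
condensation at 118 °C: -395 kJ/kg
liquid 118→92.2 °C: -52.89 kJ/kg
Δh = -92.13 + -395 + -52.89 = -540.02 kJ/kg
Q = ṁ·Δh = 10.36 kg/s × -540.02 kJ/kg = -5594.6 kJ/s
|Q| = 5594.6 kW = 20141 MJ/h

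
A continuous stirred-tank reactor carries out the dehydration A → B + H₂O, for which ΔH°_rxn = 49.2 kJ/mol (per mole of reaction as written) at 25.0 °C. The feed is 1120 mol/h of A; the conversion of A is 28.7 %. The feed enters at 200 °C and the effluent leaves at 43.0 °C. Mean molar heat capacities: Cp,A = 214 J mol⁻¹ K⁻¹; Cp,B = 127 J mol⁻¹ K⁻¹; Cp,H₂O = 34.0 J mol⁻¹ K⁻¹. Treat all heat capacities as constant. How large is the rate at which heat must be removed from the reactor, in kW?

Extent of reaction ξ = 0.287 × 1120 = 321.44 mol/h
Reaction term: ξ·ΔH°_rxn = 321.44 × 49.2 = 15815 kJ/h
Sensible, feed 200→25 °C: -41944 kJ/h
Outlet flows (mol/h): A 798.56, B 321.44, H₂O 321.44
Sensible, products 25→43.0 °C: 4007.6 kJ/h
Q = ΔH = -22122 kJ/h = -6.1449 kW
Heat removed = 6.1449 kW

Q_out = 6.14 kW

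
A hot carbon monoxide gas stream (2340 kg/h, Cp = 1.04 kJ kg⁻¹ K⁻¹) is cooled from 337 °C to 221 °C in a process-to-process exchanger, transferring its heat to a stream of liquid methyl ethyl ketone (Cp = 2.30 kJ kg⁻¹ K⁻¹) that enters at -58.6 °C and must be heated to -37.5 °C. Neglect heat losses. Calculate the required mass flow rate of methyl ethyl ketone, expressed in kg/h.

Heat released by hot stream: Q = 2340 × 1.04 × (337 − 221) = 282300 kJ/h
Energy balance on cold side (adiabatic exchanger): Q = ṁ_c·Cp_c·(T_c,out − T_c,in)
ṁ_c = 282300 / [2.30 × (-37.5 − -58.6)] = 5817 kg/h

ṁ_c = 5820 kg/h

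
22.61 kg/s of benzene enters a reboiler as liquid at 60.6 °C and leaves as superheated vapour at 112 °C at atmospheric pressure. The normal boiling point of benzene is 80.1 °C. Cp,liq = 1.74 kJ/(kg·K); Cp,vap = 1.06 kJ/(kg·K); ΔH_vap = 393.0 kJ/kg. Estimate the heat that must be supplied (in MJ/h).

liquid 60.6→80.1 °C: 33.93 kJ/kg
vaporisation at 80.1 °C: 393 kJ/kg
vapour 80.1→112 °C: 33.814 kJ/kg
Δh = 33.93 + 393 + 33.814 = 460.74 kJ/kg
Q = ṁ·Δh = 22.61 kg/s × 460.74 kJ/kg = 10417 kJ/s
|Q| = 10417 kW = 37503 MJ/h

Q = 37500 MJ/h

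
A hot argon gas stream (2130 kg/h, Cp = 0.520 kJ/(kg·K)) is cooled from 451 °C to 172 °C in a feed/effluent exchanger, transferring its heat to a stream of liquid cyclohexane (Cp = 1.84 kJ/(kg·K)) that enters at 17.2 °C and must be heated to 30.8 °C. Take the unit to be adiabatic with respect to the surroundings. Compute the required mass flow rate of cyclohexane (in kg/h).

Heat released by hot stream: Q = 2130 × 0.520 × (451 − 172) = 309020 kJ/h
Energy balance on cold side (adiabatic exchanger): Q = ṁ_c·Cp_c·(T_c,out − T_c,in)
ṁ_c = 309020 / [1.84 × (30.8 − 17.2)] = 12349 kg/h

ṁ_c = 12300 kg/h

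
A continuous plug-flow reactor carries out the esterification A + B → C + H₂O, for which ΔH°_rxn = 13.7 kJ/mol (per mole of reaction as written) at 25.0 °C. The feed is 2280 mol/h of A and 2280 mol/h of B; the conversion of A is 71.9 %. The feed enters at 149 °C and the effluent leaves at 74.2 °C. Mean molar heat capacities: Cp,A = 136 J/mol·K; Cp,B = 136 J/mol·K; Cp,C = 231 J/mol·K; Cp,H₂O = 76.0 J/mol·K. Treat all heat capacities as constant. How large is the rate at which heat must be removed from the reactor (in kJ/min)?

Extent of reaction ξ = 0.719 × 2280 = 1639.3 mol/h
Reaction term: ξ·ΔH°_rxn = 1639.3 × 13.7 = 22459 kJ/h
Sensible, feed 149→25 °C: -76900 kJ/h
Outlet flows (mol/h): A 640.68, B 640.68, C 1639.3, H₂O 1639.3
Sensible, products 25→74.2 °C: 33335 kJ/h
Q = ΔH = -21106 kJ/h = -5.8629 kW
Heat removed = 351.77 kJ/min

Q_out = 352 kJ/min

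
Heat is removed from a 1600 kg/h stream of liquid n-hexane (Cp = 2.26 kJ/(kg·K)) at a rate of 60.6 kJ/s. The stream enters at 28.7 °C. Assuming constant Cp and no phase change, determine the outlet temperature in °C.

T_out = -31.6 °C

Q = 60.6 kJ/s = 218160 kJ/h
ΔT = Q/(ṁ·Cp) = 218160/(1600×2.26) = 60.332 K
T_out = 28.7 − 60.332 = -31.632 °C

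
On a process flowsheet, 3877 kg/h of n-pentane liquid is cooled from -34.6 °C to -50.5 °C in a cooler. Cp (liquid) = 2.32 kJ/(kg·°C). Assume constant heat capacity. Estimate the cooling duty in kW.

Q = ṁ·Cp·ΔT = 3877 × 2.32 × (-50.5 − -34.6) = -143010 kJ/h
Converting: 143010 / 3600 s = 39.726 kW

Q_c = 39.7 kW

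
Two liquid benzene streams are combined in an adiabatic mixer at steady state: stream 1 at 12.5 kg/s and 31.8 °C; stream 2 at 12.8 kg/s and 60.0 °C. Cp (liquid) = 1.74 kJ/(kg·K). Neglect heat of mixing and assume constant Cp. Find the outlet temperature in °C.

T_out = 46.1 °C

No heat crosses the boundary, so H_out = H_in.
Σ ṁᵢCp,ᵢTᵢ = 12.5×1.74×31.8 + 12.8×1.74×60.0 = 2028
Σ ṁᵢCp,ᵢ = 12.5×1.74 + 12.8×1.74 = 44.022
T_out = 2028 / 44.022 = 46.067 °C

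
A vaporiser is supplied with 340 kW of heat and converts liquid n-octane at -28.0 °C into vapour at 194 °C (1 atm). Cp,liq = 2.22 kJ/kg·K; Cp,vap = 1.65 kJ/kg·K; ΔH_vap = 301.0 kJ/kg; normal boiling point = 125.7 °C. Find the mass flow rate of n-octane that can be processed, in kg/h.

ṁ = 1620 kg/h

Δh = 2.22×(125.7−-28.0) + 301.0 + 1.65×(194−125.7) = 754.91 kJ/kg
Q = 340 kW = 340 kJ/s = 1.224e+06 kJ/h
ṁ = Q/Δh = 1.224e+06 / 754.91 = 1621.4 kg/h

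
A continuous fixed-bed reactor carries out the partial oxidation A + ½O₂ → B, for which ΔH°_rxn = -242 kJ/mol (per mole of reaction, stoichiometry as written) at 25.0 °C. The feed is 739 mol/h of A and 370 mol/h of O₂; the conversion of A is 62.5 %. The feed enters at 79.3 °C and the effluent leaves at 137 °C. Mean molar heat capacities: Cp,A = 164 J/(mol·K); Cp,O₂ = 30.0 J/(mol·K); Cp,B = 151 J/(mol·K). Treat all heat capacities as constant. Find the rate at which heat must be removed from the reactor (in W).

Q_out = 29300 W

Extent of reaction ξ = 0.625 × 739 = 461.88 mol/h
Reaction term: ξ·ΔH°_rxn = 461.88 × -242 = -111770 kJ/h
Sensible, feed 79.3→25 °C: -7183.7 kJ/h
Outlet flows (mol/h): A 277.12, O₂ 139.06, B 461.88
Sensible, products 25→137 °C: 13369 kJ/h
Q = ΔH = -105590 kJ/h = -29.33 kW
Heat removed = 29330 W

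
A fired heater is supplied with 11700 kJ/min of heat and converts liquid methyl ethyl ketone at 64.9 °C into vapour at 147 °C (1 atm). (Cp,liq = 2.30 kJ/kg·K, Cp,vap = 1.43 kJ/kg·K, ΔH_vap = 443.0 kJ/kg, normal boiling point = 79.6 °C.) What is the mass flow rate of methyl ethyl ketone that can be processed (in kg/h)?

ṁ = 1220 kg/h

Δh = 2.30×(79.6−64.9) + 443.0 + 1.43×(147−79.6) = 573.19 kJ/kg
Q = 11700 kJ/min = 195 kJ/s = 702000 kJ/h
ṁ = Q/Δh = 702000 / 573.19 = 1224.7 kg/h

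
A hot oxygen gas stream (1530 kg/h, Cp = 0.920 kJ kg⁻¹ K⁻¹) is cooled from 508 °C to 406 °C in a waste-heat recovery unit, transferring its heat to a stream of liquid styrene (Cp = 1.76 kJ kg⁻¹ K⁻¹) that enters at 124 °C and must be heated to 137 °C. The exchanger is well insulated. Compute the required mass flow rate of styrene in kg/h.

ṁ_c = 6280 kg/h

Heat released by hot stream: Q = 1530 × 0.920 × (508 − 406) = 143580 kJ/h
Energy balance on cold side (adiabatic exchanger): Q = ṁ_c·Cp_c·(T_c,out − T_c,in)
ṁ_c = 143580 / [1.76 × (137 − 124)] = 6275.1 kg/h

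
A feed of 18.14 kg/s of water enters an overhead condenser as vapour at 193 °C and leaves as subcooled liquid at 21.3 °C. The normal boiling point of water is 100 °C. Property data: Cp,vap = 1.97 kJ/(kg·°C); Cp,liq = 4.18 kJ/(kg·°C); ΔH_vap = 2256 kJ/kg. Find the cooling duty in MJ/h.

vapour 193→100 °C: -183.21 kJ/kg
condensation at 100 °C: -2256 kJ/kg
liquid 100→21.3 °C: -328.97 kJ/kg
Δh = -183.21 + -2256 + -328.97 = -2768.2 kJ/kg
Q = ṁ·Δh = 18.14 kg/s × -2768.2 kJ/kg = -50215 kJ/s
|Q| = 50215 kW = 180770 MJ/h

Q_c = 181000 MJ/h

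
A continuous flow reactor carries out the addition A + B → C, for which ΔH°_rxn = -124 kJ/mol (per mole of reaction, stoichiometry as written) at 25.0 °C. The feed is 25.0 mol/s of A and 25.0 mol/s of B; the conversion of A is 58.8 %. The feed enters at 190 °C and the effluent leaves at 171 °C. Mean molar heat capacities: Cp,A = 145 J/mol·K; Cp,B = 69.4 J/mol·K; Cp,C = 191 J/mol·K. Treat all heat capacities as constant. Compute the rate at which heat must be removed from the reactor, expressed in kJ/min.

Q_out = 118000 kJ/min

Extent of reaction ξ = 0.588 × 25.0 = 14.7 mol/s
Reaction term: ξ·ΔH°_rxn = 14.7 × -124 = -1822.8 kJ/s
Sensible, feed 190→25 °C: -884.4 kJ/s
Outlet flows (mol/s): A 10.3, B 10.3, C 14.7
Sensible, products 25→171 °C: 732.34 kJ/s
Q = ΔH = -1974.9 kJ/s = -1974.9 kW
Heat removed = 118490 kJ/min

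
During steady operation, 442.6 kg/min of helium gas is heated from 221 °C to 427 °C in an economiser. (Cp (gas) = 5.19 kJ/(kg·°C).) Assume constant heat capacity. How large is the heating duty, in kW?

Q = ṁ·Cp·ΔT = 442.6 × 5.19 × (427 − 221) = 473200 kJ/min
Converting: 473200 / 60 s = 7886.7 kW

Q = 7890 kW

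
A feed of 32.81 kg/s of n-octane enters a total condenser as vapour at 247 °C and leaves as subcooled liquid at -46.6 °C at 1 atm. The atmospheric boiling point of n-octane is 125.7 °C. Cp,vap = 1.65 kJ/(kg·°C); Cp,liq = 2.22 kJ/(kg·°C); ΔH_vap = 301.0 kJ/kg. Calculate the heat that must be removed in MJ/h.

Q_c = 104000 MJ/h

vapour 247→125.7 °C: -200.14 kJ/kg
condensation at 125.7 °C: -301 kJ/kg
liquid 125.7→-46.6 °C: -382.51 kJ/kg
Δh = -200.14 + -301 + -382.51 = -883.65 kJ/kg
Q = ṁ·Δh = 32.81 kg/s × -883.65 kJ/kg = -28993 kJ/s
|Q| = 28993 kW = 104370 MJ/h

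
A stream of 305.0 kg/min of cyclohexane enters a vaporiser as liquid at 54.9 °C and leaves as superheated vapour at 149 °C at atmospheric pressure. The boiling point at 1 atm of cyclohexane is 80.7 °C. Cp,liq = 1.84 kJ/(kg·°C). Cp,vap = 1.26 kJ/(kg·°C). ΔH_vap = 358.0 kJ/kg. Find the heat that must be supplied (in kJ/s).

Q = 2500 kJ/s

liquid 54.9→80.7 °C: 47.472 kJ/kg
vaporisation at 80.7 °C: 358 kJ/kg
vapour 80.7→149 °C: 86.058 kJ/kg
Δh = 47.472 + 358 + 86.058 = 491.53 kJ/kg
Q = ṁ·Δh = 305.0 kg/min × 491.53 kJ/kg = 149920 kJ/min
|Q| = 2498.6 kW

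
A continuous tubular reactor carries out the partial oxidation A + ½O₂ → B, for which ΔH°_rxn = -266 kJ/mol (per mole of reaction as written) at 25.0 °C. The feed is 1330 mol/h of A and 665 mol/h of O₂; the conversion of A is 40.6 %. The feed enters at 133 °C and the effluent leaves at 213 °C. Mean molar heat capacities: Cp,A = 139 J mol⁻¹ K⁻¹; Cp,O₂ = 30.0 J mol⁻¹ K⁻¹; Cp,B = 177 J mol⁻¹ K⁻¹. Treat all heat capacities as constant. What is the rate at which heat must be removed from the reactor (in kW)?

Q_out = 34.7 kW

Extent of reaction ξ = 0.406 × 1330 = 539.98 mol/h
Reaction term: ξ·ΔH°_rxn = 539.98 × -266 = -143630 kJ/h
Sensible, feed 133→25 °C: -22121 kJ/h
Outlet flows (mol/h): A 790.02, O₂ 395.01, B 539.98
Sensible, products 25→213 °C: 40841 kJ/h
Q = ΔH = -124910 kJ/h = -34.698 kW
Heat removed = 34.698 kW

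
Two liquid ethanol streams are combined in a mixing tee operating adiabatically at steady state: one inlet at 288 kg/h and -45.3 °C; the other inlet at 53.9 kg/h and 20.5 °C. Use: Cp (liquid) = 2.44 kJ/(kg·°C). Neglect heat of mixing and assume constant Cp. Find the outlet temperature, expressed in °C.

T_out = -34.9 °C

Adiabatic, steady state ⇒ Σ ṁᵢCp,ᵢ(T_out − Tᵢ) = 0
Σ ṁᵢCp,ᵢTᵢ = 288×2.44×-45.3 + 53.9×2.44×20.5 = -29137
Σ ṁᵢCp,ᵢ = 288×2.44 + 53.9×2.44 = 834.24
T_out = -29137 / 834.24 = -34.927 °C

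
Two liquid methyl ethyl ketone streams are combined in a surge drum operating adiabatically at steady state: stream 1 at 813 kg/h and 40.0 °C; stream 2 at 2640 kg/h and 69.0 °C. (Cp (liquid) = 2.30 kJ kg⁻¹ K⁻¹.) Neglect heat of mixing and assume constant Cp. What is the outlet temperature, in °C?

Energy balance with Q = 0: Σ ṁᵢCp,ᵢ(T_out − Tᵢ) = 0
Σ ṁᵢCp,ᵢTᵢ = 813×2.30×40.0 + 2640×2.30×69.0 = 493760
Σ ṁᵢCp,ᵢ = 813×2.30 + 2640×2.30 = 7941.9
T_out = 493760 / 7941.9 = 62.172 °C

T_out = 62.2 °C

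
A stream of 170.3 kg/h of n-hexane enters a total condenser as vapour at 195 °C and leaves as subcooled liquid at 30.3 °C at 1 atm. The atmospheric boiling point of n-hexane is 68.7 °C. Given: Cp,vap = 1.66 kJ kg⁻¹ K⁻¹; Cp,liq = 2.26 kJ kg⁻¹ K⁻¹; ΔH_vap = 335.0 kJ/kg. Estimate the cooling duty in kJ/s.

Q_c = 29.9 kJ/s

vapour 195→68.7 °C: -209.66 kJ/kg
condensation at 68.7 °C: -335 kJ/kg
liquid 68.7→30.3 °C: -86.784 kJ/kg
Δh = -209.66 + -335 + -86.784 = -631.44 kJ/kg
Q = ṁ·Δh = 170.3 kg/h × -631.44 kJ/kg = -107530 kJ/h
|Q| = 29.871 kW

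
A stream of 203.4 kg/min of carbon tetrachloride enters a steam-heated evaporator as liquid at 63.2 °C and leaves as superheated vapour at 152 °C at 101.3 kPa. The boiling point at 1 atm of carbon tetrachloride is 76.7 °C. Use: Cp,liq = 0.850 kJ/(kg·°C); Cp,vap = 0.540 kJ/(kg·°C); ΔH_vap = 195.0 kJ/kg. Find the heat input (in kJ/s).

Q = 838 kJ/s

liquid 63.2→76.7 °C: 11.475 kJ/kg
vaporisation at 76.7 °C: 195 kJ/kg
vapour 76.7→152 °C: 40.662 kJ/kg
Δh = 11.475 + 195 + 40.662 = 247.14 kJ/kg
Q = ṁ·Δh = 203.4 kg/min × 247.14 kJ/kg = 50268 kJ/min
|Q| = 837.79 kW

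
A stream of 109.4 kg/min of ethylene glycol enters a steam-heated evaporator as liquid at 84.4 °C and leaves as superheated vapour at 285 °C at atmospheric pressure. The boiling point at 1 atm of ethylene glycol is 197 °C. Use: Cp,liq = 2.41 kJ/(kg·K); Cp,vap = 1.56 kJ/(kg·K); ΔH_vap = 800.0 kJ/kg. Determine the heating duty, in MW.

Q = 2.20 MW

liquid 84.4→197 °C: 271.37 kJ/kg
vaporisation at 197 °C: 800 kJ/kg
vapour 197→285 °C: 137.28 kJ/kg
Δh = 271.37 + 800 + 137.28 = 1208.6 kJ/kg
Q = ṁ·Δh = 109.4 kg/min × 1208.6 kJ/kg = 132230 kJ/min
|Q| = 2203.8 kW = 2.2038 MW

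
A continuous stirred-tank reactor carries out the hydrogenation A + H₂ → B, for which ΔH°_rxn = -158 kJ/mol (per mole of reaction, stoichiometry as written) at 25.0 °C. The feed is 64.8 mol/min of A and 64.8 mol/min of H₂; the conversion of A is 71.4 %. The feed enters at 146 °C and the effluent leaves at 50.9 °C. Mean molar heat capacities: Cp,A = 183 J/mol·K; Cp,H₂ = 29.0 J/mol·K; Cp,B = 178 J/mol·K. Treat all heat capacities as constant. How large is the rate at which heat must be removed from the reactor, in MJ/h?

Q_out = 519 MJ/h

Extent of reaction ξ = 0.714 × 64.8 = 46.267 mol/min
Reaction term: ξ·ΔH°_rxn = 46.267 × -158 = -7310.2 kJ/min
Sensible, feed 146→25 °C: -1662.2 kJ/min
Outlet flows (mol/min): A 18.533, H₂ 18.533, B 46.267
Sensible, products 25→50.9 °C: 315.06 kJ/min
Q = ΔH = -8657.4 kJ/min = -144.29 kW
Heat removed = 519.44 MJ/h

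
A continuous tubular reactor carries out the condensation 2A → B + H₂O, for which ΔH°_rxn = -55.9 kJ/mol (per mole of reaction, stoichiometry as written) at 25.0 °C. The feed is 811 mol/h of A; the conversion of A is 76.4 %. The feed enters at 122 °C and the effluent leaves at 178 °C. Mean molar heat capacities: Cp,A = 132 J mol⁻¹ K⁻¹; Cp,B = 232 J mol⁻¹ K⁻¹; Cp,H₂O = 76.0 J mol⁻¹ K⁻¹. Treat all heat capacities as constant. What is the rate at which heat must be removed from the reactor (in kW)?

Extent of reaction ξ = 0.764 × 811 / 2 = 309.8 mol/h
Reaction term: ξ·ΔH°_rxn = 309.8 × -55.9 = -17318 kJ/h
Sensible, feed 122→25 °C: -10384 kJ/h
Outlet flows (mol/h): A 191.4, B 309.8, H₂O 309.8
Sensible, products 25→178 °C: 18465 kJ/h
Q = ΔH = -9237.4 kJ/h = -2.566 kW
Heat removed = 2.566 kW

Q_out = 2.57 kW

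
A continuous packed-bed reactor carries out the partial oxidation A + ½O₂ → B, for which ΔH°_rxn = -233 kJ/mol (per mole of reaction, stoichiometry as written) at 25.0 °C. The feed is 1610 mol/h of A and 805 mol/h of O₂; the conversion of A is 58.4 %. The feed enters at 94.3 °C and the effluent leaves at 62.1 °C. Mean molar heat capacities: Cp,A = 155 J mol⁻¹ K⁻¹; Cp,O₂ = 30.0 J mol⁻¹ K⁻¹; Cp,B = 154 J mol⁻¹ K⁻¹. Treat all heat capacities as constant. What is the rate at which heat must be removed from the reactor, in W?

Extent of reaction ξ = 0.584 × 1610 = 940.24 mol/h
Reaction term: ξ·ΔH°_rxn = 940.24 × -233 = -219080 kJ/h
Sensible, feed 94.3→25 °C: -18967 kJ/h
Outlet flows (mol/h): A 669.76, O₂ 334.88, B 940.24
Sensible, products 25→62.1 °C: 9596.1 kJ/h
Q = ΔH = -228450 kJ/h = -63.458 kW
Heat removed = 63458 W

Q_out = 63500 W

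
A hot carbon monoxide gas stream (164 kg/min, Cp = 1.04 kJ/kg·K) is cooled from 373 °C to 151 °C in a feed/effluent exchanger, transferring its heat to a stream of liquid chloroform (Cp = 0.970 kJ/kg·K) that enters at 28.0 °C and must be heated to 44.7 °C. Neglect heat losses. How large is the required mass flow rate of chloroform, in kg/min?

ṁ_c = 2340 kg/min

Heat released by hot stream: Q = 164 × 1.04 × (373 − 151) = 37864 kJ/min
Energy balance on cold side (adiabatic exchanger): Q = ṁ_c·Cp_c·(T_c,out − T_c,in)
ṁ_c = 37864 / [0.970 × (44.7 − 28.0)] = 2337.4 kg/min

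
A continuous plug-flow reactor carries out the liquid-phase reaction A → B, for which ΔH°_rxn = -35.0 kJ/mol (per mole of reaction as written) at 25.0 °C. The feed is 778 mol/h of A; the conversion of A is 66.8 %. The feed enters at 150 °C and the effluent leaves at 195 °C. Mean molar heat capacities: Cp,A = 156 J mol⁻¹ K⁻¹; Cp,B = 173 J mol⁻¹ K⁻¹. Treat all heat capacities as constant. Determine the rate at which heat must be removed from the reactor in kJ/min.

Extent of reaction ξ = 0.668 × 778 = 519.7 mol/h
Reaction term: ξ·ΔH°_rxn = 519.7 × -35.0 = -18190 kJ/h
Sensible, feed 150→25 °C: -15171 kJ/h
Outlet flows (mol/h): A 258.3, B 519.7
Sensible, products 25→195 °C: 22135 kJ/h
Q = ΔH = -11226 kJ/h = -3.1184 kW
Heat removed = 187.1 kJ/min

Q_out = 187 kJ/min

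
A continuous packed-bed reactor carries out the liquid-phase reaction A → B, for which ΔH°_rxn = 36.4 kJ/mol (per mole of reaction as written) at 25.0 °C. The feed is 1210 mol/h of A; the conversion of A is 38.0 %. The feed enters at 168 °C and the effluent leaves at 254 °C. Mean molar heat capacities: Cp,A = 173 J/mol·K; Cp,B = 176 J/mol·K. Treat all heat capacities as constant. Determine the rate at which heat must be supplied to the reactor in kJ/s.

Q_in = 9.74 kJ/s

Extent of reaction ξ = 0.380 × 1210 = 459.8 mol/h
Reaction term: ξ·ΔH°_rxn = 459.8 × 36.4 = 16737 kJ/h
Sensible, feed 168→25 °C: -29934 kJ/h
Outlet flows (mol/h): A 750.2, B 459.8
Sensible, products 25→254 °C: 48252 kJ/h
Q = ΔH = 35055 kJ/h = 9.7375 kW
Heat supplied = 9.7375 kJ/s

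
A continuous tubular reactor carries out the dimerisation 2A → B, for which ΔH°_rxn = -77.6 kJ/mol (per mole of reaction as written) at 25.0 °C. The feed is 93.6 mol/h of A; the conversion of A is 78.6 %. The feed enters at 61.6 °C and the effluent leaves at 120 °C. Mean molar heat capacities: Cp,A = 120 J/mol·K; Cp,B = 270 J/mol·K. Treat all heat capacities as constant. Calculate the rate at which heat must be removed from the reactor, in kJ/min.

Extent of reaction ξ = 0.786 × 93.6 / 2 = 36.785 mol/h
Reaction term: ξ·ΔH°_rxn = 36.785 × -77.6 = -2854.5 kJ/h
Sensible, feed 61.6→25 °C: -411.09 kJ/h
Outlet flows (mol/h): A 20.03, B 36.785
Sensible, products 25→120 °C: 1171.9 kJ/h
Q = ΔH = -2093.7 kJ/h = -0.58159 kW
Heat removed = 34.895 kJ/min

Q_out = 34.9 kJ/min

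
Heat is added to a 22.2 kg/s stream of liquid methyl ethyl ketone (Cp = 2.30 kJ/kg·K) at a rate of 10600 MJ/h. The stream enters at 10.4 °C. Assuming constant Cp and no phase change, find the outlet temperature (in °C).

Q = 10600 MJ/h = 2944.4 kJ/s
ΔT = Q/(ṁ·Cp) = 2944.4/(22.2×2.30) = 57.666 K
T_out = 10.4 + 57.666 = 68.066 °C

T_out = 68.1 °C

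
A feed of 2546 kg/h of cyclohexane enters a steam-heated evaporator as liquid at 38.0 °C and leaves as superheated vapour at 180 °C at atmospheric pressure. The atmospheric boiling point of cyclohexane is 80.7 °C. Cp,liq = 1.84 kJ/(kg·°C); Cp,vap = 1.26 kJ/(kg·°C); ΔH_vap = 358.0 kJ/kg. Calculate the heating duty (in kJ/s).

liquid 38.0→80.7 °C: 78.568 kJ/kg
vaporisation at 80.7 °C: 358 kJ/kg
vapour 80.7→180 °C: 125.12 kJ/kg
Δh = 78.568 + 358 + 125.12 = 561.69 kJ/kg
Q = ṁ·Δh = 2546 kg/h × 561.69 kJ/kg = 1.4301e+06 kJ/h
|Q| = 397.24 kW

Q = 397 kJ/s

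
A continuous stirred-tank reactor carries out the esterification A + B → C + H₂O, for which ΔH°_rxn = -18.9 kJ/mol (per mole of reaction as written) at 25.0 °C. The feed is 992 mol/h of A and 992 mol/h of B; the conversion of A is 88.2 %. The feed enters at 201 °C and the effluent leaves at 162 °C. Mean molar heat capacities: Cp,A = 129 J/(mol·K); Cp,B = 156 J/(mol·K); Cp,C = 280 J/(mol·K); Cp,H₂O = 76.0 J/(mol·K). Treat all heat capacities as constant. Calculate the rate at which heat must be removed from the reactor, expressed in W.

Extent of reaction ξ = 0.882 × 992 = 874.94 mol/h
Reaction term: ξ·ΔH°_rxn = 874.94 × -18.9 = -16536 kJ/h
Sensible, feed 201→25 °C: -49759 kJ/h
Outlet flows (mol/h): A 117.06, B 117.06, C 874.94, H₂O 874.94
Sensible, products 25→162 °C: 47243 kJ/h
Q = ΔH = -19052 kJ/h = -5.2922 kW
Heat removed = 5292.2 W

Q_out = 5290 W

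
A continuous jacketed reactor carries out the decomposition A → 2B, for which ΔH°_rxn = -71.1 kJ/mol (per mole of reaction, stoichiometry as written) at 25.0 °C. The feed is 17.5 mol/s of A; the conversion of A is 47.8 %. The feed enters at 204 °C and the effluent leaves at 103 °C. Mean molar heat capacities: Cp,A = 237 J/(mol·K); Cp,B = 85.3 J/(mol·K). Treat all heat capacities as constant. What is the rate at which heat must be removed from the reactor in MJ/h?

Extent of reaction ξ = 0.478 × 17.5 = 8.365 mol/s
Reaction term: ξ·ΔH°_rxn = 8.365 × -71.1 = -594.75 kJ/s
Sensible, feed 204→25 °C: -742.4 kJ/s
Outlet flows (mol/s): A 9.135, B 16.73
Sensible, products 25→103 °C: 280.18 kJ/s
Q = ΔH = -1057 kJ/s = -1057 kW
Heat removed = 3805.1 MJ/h

Q_out = 3810 MJ/h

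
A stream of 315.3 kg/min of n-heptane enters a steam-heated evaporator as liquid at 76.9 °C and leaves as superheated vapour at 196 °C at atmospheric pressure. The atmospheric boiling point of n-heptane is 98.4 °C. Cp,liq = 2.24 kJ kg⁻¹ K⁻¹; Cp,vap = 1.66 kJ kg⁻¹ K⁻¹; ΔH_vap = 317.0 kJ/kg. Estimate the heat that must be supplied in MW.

liquid 76.9→98.4 °C: 48.16 kJ/kg
vaporisation at 98.4 °C: 317 kJ/kg
vapour 98.4→196 °C: 162.02 kJ/kg
Δh = 48.16 + 317 + 162.02 = 527.18 kJ/kg
Q = ṁ·Δh = 315.3 kg/min × 527.18 kJ/kg = 166220 kJ/min
|Q| = 2770.3 kW = 2.7703 MW

Q = 2.77 MW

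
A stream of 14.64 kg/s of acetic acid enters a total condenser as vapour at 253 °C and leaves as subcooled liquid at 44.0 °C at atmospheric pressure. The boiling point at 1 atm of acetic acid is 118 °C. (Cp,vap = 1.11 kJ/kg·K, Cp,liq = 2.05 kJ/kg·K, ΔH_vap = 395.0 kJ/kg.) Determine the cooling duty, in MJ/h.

Q_c = 36700 MJ/h

vapour 253→118 °C: -149.85 kJ/kg
condensation at 118 °C: -395 kJ/kg
liquid 118→44.0 °C: -151.7 kJ/kg
Δh = -149.85 + -395 + -151.7 = -696.55 kJ/kg
Q = ṁ·Δh = 14.64 kg/s × -696.55 kJ/kg = -10197 kJ/s
|Q| = 10197 kW = 36711 MJ/h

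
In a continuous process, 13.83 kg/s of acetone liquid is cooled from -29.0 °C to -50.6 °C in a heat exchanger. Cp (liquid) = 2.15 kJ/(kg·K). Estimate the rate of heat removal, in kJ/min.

Q_c = 38500 kJ/min

Q = ṁ·Cp·ΔT = 13.83 × 2.15 × (-50.6 − -29.0) = -642.27 kJ/s
Cooling duty = 38536 kJ/min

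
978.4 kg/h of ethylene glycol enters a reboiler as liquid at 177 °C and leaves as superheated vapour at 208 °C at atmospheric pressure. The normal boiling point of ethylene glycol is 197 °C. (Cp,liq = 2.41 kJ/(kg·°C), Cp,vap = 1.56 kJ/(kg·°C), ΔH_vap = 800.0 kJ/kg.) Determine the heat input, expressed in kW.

liquid 177→197 °C: 48.2 kJ/kg
vaporisation at 197 °C: 800 kJ/kg
vapour 197→208 °C: 17.16 kJ/kg
Δh = 48.2 + 800 + 17.16 = 865.36 kJ/kg
Q = ṁ·Δh = 978.4 kg/h × 865.36 kJ/kg = 846670 kJ/h
|Q| = 235.19 kW

Q = 235 kW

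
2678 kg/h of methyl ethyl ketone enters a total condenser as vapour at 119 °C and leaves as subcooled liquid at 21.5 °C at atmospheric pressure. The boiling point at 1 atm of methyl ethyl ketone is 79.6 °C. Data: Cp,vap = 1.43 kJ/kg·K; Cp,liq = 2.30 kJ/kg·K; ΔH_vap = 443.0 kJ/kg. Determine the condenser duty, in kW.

vapour 119→79.6 °C: -56.342 kJ/kg
condensation at 79.6 °C: -443 kJ/kg
liquid 79.6→21.5 °C: -133.63 kJ/kg
Δh = -56.342 + -443 + -133.63 = -632.97 kJ/kg
Q = ṁ·Δh = 2678 kg/h × -632.97 kJ/kg = -1.6951e+06 kJ/h
|Q| = 470.86 kW

Q_c = 471 kW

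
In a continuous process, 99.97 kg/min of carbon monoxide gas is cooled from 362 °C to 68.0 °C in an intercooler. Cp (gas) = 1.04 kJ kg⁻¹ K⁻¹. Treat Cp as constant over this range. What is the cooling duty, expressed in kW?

Q = ṁ·Cp·ΔT = 99.97 × 1.04 × (68.0 − 362) = -30567 kJ/min
Converting: 30567 / 60 s = 509.45 kW

Q_c = 509 kW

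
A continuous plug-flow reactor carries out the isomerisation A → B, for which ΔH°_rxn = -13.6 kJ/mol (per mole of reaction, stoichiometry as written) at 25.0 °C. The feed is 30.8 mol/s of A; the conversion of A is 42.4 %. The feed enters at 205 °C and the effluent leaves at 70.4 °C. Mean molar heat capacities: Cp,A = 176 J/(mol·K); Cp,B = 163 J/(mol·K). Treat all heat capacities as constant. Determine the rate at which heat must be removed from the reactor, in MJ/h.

Q_out = 3290 MJ/h

Extent of reaction ξ = 0.424 × 30.8 = 13.059 mol/s
Reaction term: ξ·ΔH°_rxn = 13.059 × -13.6 = -177.61 kJ/s
Sensible, feed 205→25 °C: -975.74 kJ/s
Outlet flows (mol/s): A 17.741, B 13.059
Sensible, products 25→70.4 °C: 238.4 kJ/s
Q = ΔH = -914.95 kJ/s = -914.95 kW
Heat removed = 3293.8 MJ/h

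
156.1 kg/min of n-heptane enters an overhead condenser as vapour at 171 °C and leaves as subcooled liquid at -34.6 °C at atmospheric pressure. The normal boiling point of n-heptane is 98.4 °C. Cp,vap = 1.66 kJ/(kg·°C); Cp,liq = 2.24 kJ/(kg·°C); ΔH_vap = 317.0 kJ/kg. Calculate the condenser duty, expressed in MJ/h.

Q_c = 6890 MJ/h

vapour 171→98.4 °C: -120.52 kJ/kg
condensation at 98.4 °C: -317 kJ/kg
liquid 98.4→-34.6 °C: -297.92 kJ/kg
Δh = -120.52 + -317 + -297.92 = -735.44 kJ/kg
Q = ṁ·Δh = 156.1 kg/min × -735.44 kJ/kg = -114800 kJ/min
|Q| = 1913.4 kW = 6888.1 MJ/h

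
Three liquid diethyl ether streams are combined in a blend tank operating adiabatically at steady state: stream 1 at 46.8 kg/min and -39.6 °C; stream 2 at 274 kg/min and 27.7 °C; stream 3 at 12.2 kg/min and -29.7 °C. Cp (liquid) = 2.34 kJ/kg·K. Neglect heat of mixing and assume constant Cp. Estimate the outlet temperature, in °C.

Energy balance with Q = 0: Σ ṁᵢCp,ᵢ(T_out − Tᵢ) = 0
Σ ṁᵢCp,ᵢTᵢ = 46.8×2.34×-39.6 + 274×2.34×27.7 + 12.2×2.34×-29.7 = 12576
Σ ṁᵢCp,ᵢ = 46.8×2.34 + 274×2.34 + 12.2×2.34 = 779.22
T_out = 12576 / 779.22 = 16.139 °C

T_out = 16.1 °C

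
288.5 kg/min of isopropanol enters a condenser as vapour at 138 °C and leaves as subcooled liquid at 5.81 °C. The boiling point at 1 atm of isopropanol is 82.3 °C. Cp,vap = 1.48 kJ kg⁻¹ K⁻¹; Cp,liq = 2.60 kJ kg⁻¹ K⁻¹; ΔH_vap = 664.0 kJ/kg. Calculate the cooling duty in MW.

vapour 138→82.3 °C: -82.436 kJ/kg
condensation at 82.3 °C: -664 kJ/kg
liquid 82.3→5.81 °C: -198.87 kJ/kg
Δh = -82.436 + -664 + -198.87 = -945.31 kJ/kg
Q = ṁ·Δh = 288.5 kg/min × -945.31 kJ/kg = -272720 kJ/min
|Q| = 4545.4 kW = 4.5454 MW

Q_c = 4.55 MW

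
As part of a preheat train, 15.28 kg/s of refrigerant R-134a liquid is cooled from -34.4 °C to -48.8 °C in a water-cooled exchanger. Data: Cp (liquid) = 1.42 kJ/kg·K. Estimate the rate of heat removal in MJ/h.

Q = ṁ·Cp·ΔT = 15.28 × 1.42 × (-48.8 − -34.4) = -312.45 kJ/s
Cooling duty = 1124.8 MJ/h

Q_c = 1120 MJ/h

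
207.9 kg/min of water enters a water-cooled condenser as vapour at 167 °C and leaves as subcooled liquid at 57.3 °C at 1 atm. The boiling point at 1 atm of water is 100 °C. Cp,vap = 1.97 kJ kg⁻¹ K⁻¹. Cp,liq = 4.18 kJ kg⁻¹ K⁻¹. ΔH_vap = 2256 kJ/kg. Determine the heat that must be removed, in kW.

Q_c = 8890 kW

vapour 167→100 °C: -131.99 kJ/kg
condensation at 100 °C: -2256 kJ/kg
liquid 100→57.3 °C: -178.49 kJ/kg
Δh = -131.99 + -2256 + -178.49 = -2566.5 kJ/kg
Q = ṁ·Δh = 207.9 kg/min × -2566.5 kJ/kg = -533570 kJ/min
|Q| = 8892.8 kW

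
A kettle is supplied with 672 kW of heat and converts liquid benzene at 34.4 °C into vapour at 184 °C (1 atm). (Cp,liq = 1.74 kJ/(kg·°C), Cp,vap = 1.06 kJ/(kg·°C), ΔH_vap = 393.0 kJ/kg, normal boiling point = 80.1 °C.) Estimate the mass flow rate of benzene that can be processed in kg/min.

Δh = 1.74×(80.1−34.4) + 393.0 + 1.06×(184−80.1) = 582.65 kJ/kg
Q = 672 kW = 672 kJ/s = 40320 kJ/min
ṁ = Q/Δh = 40320 / 582.65 = 69.201 kg/min

ṁ = 69.2 kg/min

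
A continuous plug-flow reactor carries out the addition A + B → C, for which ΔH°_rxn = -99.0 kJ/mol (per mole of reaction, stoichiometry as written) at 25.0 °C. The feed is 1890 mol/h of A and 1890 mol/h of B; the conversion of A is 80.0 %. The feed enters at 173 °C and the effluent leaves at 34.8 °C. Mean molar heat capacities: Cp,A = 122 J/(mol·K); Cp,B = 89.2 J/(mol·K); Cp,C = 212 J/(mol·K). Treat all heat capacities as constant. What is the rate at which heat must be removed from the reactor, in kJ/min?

Extent of reaction ξ = 0.800 × 1890 = 1512 mol/h
Reaction term: ξ·ΔH°_rxn = 1512 × -99.0 = -149690 kJ/h
Sensible, feed 173→25 °C: -59077 kJ/h
Outlet flows (mol/h): A 378, B 378, C 1512
Sensible, products 25→34.8 °C: 3923.7 kJ/h
Q = ΔH = -204840 kJ/h = -56.9 kW
Heat removed = 3414 kJ/min

Q_out = 3410 kJ/min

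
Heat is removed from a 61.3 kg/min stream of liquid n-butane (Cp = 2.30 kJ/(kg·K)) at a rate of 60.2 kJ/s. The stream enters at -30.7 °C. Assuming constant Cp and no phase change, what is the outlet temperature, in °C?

T_out = -56.3 °C

Q = 60.2 kJ/s = 3612 kJ/min
ΔT = Q/(ṁ·Cp) = 3612/(61.3×2.30) = 25.619 K
T_out = -30.7 − 25.619 = -56.319 °C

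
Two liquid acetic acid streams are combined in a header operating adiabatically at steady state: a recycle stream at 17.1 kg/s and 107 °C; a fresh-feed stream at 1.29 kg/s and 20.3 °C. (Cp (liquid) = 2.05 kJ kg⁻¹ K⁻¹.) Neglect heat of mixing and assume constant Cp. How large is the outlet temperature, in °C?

T_out = 101 °C

Adiabatic, steady state ⇒ Σ ṁᵢCp,ᵢ(T_out − Tᵢ) = 0
Σ ṁᵢCp,ᵢTᵢ = 17.1×2.05×107 + 1.29×2.05×20.3 = 3804.6
Σ ṁᵢCp,ᵢ = 17.1×2.05 + 1.29×2.05 = 37.7
T_out = 3804.6 / 37.7 = 100.92 °C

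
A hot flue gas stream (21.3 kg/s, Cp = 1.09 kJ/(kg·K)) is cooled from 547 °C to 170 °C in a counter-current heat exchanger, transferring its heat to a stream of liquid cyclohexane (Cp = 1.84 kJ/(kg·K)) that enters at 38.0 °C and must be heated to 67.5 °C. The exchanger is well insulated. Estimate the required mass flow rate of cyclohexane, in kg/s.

ṁ_c = 161 kg/s

Heat released by hot stream: Q = 21.3 × 1.09 × (547 − 170) = 8752.8 kJ/s
Energy balance on cold side (adiabatic exchanger): Q = ṁ_c·Cp_c·(T_c,out − T_c,in)
ṁ_c = 8752.8 / [1.84 × (67.5 − 38.0)] = 161.25 kg/s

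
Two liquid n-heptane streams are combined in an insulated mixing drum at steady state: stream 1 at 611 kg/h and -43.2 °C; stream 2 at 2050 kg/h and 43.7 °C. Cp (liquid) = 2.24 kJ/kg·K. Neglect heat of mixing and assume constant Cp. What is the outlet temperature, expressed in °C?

Adiabatic, steady state ⇒ Σ ṁᵢCp,ᵢ(T_out − Tᵢ) = 0
T_out = Σ ṁᵢCp,ᵢTᵢ / Σ ṁᵢCp,ᵢ
      = 141550 / 5960.6 = 23.747 °C

T_out = 23.7 °C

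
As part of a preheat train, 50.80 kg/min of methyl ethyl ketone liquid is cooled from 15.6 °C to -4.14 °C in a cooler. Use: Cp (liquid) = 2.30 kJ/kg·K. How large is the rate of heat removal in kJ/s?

Q = ṁ·Cp·ΔT = 50.80 × 2.30 × (-4.14 − 15.6) = -2306.4 kJ/min
Converting: 2306.4 / 60 s = 38.44 kW

Q_c = 38.4 kJ/s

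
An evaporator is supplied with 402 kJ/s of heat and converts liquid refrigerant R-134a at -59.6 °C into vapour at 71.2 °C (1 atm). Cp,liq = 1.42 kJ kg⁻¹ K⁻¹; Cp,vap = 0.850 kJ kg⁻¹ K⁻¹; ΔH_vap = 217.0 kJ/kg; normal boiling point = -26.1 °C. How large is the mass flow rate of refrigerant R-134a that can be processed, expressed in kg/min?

Δh = 1.42×(-26.1−-59.6) + 217.0 + 0.850×(71.2−-26.1) = 347.27 kJ/kg
Q = 402 kJ/s = 402 kJ/s = 24120 kJ/min
ṁ = Q/Δh = 24120 / 347.27 = 69.455 kg/min

ṁ = 69.5 kg/min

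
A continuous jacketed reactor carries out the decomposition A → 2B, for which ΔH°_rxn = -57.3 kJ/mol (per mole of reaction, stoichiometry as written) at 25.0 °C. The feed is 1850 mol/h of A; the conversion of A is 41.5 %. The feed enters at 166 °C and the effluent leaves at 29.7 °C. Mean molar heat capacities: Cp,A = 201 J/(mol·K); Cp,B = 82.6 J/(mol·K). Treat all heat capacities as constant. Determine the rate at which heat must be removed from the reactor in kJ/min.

Extent of reaction ξ = 0.415 × 1850 = 767.75 mol/h
Reaction term: ξ·ΔH°_rxn = 767.75 × -57.3 = -43992 kJ/h
Sensible, feed 166→25 °C: -52431 kJ/h
Outlet flows (mol/h): A 1082.2, B 1535.5
Sensible, products 25→29.7 °C: 1618.5 kJ/h
Q = ΔH = -94804 kJ/h = -26.335 kW
Heat removed = 1580.1 kJ/min

Q_out = 1580 kJ/min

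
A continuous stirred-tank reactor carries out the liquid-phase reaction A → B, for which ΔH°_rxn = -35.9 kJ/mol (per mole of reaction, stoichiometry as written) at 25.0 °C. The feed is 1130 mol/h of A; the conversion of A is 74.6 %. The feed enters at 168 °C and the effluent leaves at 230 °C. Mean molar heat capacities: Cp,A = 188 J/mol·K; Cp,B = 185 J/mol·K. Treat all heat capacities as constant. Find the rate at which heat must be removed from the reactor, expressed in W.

Q_out = 4890 W

Extent of reaction ξ = 0.746 × 1130 = 842.98 mol/h
Reaction term: ξ·ΔH°_rxn = 842.98 × -35.9 = -30263 kJ/h
Sensible, feed 168→25 °C: -30379 kJ/h
Outlet flows (mol/h): A 287.02, B 842.98
Sensible, products 25→230 °C: 43032 kJ/h
Q = ΔH = -17610 kJ/h = -4.8917 kW
Heat removed = 4891.7 W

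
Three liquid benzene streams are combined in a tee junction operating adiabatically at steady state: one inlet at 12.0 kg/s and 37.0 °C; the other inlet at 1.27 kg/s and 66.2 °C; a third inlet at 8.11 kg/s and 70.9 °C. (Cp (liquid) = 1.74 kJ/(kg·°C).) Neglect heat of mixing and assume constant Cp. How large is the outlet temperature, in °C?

T_out = 51.6 °C

No heat crosses the boundary, so H_out = H_in.
T_out = Σ ṁᵢCp,ᵢTᵢ / Σ ṁᵢCp,ᵢ
      = 1919.3 / 37.201 = 51.594 °C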